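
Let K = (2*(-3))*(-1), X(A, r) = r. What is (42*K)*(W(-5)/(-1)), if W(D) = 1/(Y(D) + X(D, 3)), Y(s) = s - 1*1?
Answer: 84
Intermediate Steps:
Y(s) = -1 + s (Y(s) = s - 1 = -1 + s)
K = 6 (K = -6*(-1) = 6)
W(D) = 1/(2 + D) (W(D) = 1/((-1 + D) + 3) = 1/(2 + D))
(42*K)*(W(-5)/(-1)) = (42*6)*(1/((-1)*(2 - 5))) = 252*(-1/(-3)) = 252*(-1*(-1/3)) = 252*(1/3) = 84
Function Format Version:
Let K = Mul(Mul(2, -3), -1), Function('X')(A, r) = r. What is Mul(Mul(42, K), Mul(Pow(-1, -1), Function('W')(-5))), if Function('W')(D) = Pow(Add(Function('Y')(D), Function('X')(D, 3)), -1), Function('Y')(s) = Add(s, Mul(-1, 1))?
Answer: 84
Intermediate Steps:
Function('Y')(s) = Add(-1, s) (Function('Y')(s) = Add(s, -1) = Add(-1, s))
K = 6 (K = Mul(-6, -1) = 6)
Function('W')(D) = Pow(Add(2, D), -1) (Function('W')(D) = Pow(Add(Add(-1, D), 3), -1) = Pow(Add(2, D), -1))
Mul(Mul(42, K), Mul(Pow(-1, -1), Function('W')(-5))) = Mul(Mul(42, 6), Mul(Pow(-1, -1), Pow(Add(2, -5), -1))) = Mul(252, Mul(-1, Pow(-3, -1))) = Mul(252, Mul(-1, Rational(-1, 3))) = Mul(252, Rational(1, 3)) = 84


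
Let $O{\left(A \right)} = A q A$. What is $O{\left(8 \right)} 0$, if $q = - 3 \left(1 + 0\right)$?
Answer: $0$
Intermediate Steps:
$q = -3$ ($q = \left(-3\right) 1 = -3$)
$O{\left(A \right)} = - 3 A^{2}$ ($O{\left(A \right)} = A \left(-3\right) A = - 3 A A = - 3 A^{2}$)
$O{\left(8 \right)} 0 = - 3 \cdot 8^{2} \cdot 0 = \left(-3\right) 64 \cdot 0 = \left(-192\right) 0 = 0$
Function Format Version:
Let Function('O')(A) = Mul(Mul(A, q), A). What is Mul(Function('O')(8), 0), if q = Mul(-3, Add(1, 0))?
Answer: 0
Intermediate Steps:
q = -3 (q = Mul(-3, 1) = -3)
Function('O')(A) = Mul(-3, Pow(A, 2)) (Function('O')(A) = Mul(Mul(A, -3), A) = Mul(Mul(-3, A), A) = Mul(-3, Pow(A, 2)))
Mul(Function('O')(8), 0) = Mul(Mul(-3, Pow(8, 2)), 0) = Mul(Mul(-3, 64), 0) = Mul(-192, 0) = 0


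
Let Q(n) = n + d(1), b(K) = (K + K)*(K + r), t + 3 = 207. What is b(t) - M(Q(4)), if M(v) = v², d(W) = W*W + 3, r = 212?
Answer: 169664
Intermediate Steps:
d(W) = 3 + W² (d(W) = W² + 3 = 3 + W²)
t = 204 (t = -3 + 207 = 204)
b(K) = 2*K*(212 + K) (b(K) = (K + K)*(K + 212) = (2*K)*(212 + K) = 2*K*(212 + K))
Q(n) = 4 + n (Q(n) = n + (3 + 1²) = n + (3 + 1) = n + 4 = 4 + n)
b(t) - M(Q(4)) = 2*204*(212 + 204) - (4 + 4)² = 2*204*416 - 1*8² = 169728 - 1*64 = 169728 - 64 = 169664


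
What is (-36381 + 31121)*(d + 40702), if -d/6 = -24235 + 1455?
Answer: -933029320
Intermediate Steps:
d = 136680 (d = -6*(-24235 + 1455) = -6*(-22780) = 136680)
(-36381 + 31121)*(d + 40702) = (-36381 + 31121)*(136680 + 40702) = -5260*177382 = -933029320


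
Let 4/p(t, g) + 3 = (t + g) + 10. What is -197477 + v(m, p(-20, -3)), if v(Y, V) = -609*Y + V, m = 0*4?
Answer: -789909/4 ≈ -1.9748e+5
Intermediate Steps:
p(t, g) = 4/(7 + g + t) (p(t, g) = 4/(-3 + ((t + g) + 10)) = 4/(-3 + ((g + t) + 10)) = 4/(-3 + (10 + g + t)) = 4/(7 + g + t))
m = 0
v(Y, V) = V - 609*Y
-197477 + v(m, p(-20, -3)) = -197477 + (4/(7 - 3 - 20) - 609*0) = -197477 + (4/(-16) + 0) = -197477 + (4*(-1/16) + 0) = -197477 + (-1/4 + 0) = -197477 - 1/4 = -789909/4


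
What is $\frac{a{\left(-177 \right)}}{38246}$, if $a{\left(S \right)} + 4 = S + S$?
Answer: $- \frac{179}{19123} \approx -0.0093605$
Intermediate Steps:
$a{\left(S \right)} = -4 + 2 S$ ($a{\left(S \right)} = -4 + \left(S + S\right) = -4 + 2 S$)
$\frac{a{\left(-177 \right)}}{38246} = \frac{-4 + 2 \left(-177\right)}{38246} = \left(-4 - 354\right) \frac{1}{38246} = \left(-358\right) \frac{1}{38246} = - \frac{179}{19123}$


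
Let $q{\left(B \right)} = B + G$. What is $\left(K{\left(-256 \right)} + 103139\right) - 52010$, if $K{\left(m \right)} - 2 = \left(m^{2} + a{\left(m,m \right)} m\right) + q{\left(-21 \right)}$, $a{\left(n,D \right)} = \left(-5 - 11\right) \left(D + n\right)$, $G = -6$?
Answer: $-1980512$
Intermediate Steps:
$q{\left(B \right)} = -6 + B$ ($q{\left(B \right)} = B - 6 = -6 + B$)
$a{\left(n,D \right)} = - 16 D - 16 n$ ($a{\left(n,D \right)} = - 16 \left(D + n\right) = - 16 D - 16 n$)
$K{\left(m \right)} = -25 - 31 m^{2}$ ($K{\left(m \right)} = 2 - \left(27 - m^{2} - \left(- 16 m - 16 m\right) m\right) = 2 - \left(27 - m^{2} - - 32 m m\right) = 2 + \left(\left(m^{2} - 32 m^{2}\right) - 27\right) = 2 - \left(27 + 31 m^{2}\right) = -25 - 31 m^{2}$)
$\left(K{\left(-256 \right)} + 103139\right) - 52010 = \left(\left(-25 - 31 \left(-256\right)^{2}\right) + 103139\right) - 52010 = \left(\left(-25 - 2031616\right) + 103139\right) - 52010 = \left(-2031641 + 103139\right) - 52010 = -1928502 - 52010 = -1980512$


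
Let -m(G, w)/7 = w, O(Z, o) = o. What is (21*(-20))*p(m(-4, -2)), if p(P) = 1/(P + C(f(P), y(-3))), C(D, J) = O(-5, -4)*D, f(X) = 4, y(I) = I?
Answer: 210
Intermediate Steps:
m(G, w) = -7*w
C(D, J) = -4*D
p(P) = 1/(-16 + P) (p(P) = 1/(P - 4*4) = 1/(P - 16) = 1/(-16 + P))
(21*(-20))*p(m(-4, -2)) = (21*(-20))/(-16 - 7*(-2)) = -420/(-16 + 14) = -420/(-2) = -420*(-½) = 210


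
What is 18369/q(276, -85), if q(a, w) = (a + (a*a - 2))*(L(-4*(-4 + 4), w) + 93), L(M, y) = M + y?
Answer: 18369/611600 ≈ 0.030034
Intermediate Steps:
q(a, w) = (93 + w)*(-2 + a + a²) (q(a, w) = (a + (a*a - 2))*((-4*(-4 + 4) + w) + 93) = (a + (a² - 2))*((-4*0 + w) + 93) = (a + (-2 + a²))*((0 + w) + 93) = (-2 + a + a²)*(w + 93) = (-2 + a + a²)*(93 + w) = (93 + w)*(-2 + a + a²))
18369/q(276, -85) = 18369/(-186 - 2*(-85) + 93*276 + 93*276² + 276*(-85) - 85*276²) = 18369/(-186 + 170 + 25668 + 93*76176 - 23460 - 85*76176) = 18369/(-186 + 170 + 25668 + 7084368 - 23460 - 6474960) = 18369/611600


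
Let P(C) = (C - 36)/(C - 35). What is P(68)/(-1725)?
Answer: -32/56925 ≈ -0.00056214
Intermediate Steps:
P(C) = (-36 + C)/(-35 + C)
P(68)/(-1725) = ((-36 + 68)/(-35 + 68))/(-1725) = (32/33)*(-1/1725) = -32/56925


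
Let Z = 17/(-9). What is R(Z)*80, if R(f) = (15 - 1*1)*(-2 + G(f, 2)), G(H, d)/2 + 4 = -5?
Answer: -22400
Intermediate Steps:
G(H, d) = -18 (G(H, d) = -8 + 2*(-5) = -8 - 10 = -18)
Z = -17/9 (Z = 17*(-⅑) = -17/9 ≈ -1.8889)
R(f) = -280 (R(f) = (15 - 1*1)*(-2 - 18) = (15 - 1)*(-20) = 14*(-20) = -280)
R(Z)*80 = -280*80 = -22400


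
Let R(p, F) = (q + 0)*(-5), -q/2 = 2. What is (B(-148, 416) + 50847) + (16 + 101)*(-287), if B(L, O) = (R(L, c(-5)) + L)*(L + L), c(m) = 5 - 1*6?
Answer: 55156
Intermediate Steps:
c(m) = -1 (c(m) = 5 - 6 = -1)
q = -4 (q = -2*2 = -4)
R(p, F) = 20 (R(p, F) = (-4 + 0)*(-5) = -4*(-5) = 20)
B(L, O) = 2*L*(20 + L) (B(L, O) = (20 + L)*(L + L) = (20 + L)*(2*L) = 2*L*(20 + L))
(B(-148, 416) + 50847) + (16 + 101)*(-287) = (2*(-148)*(20 - 148) + 50847) + (16 + 101)*(-287) = (2*(-148)*(-128) + 50847) + 117*(-287) = (37888 + 50847) - 33579 = 88735 - 33579 = 55156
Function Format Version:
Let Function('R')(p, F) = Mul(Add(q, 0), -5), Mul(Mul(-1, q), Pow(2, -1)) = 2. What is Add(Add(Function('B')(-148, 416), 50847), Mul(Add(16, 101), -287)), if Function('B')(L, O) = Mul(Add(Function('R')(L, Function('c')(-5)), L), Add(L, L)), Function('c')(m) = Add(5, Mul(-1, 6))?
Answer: 55156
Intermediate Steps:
Function('c')(m) = -1 (Function('c')(m) = Add(5, -6) = -1)
q = -4 (q = Mul(-2, 2) = -4)
Function('R')(p, F) = 20 (Function('R')(p, F) = Mul(Add(-4, 0), -5) = Mul(-4, -5) = 20)
Function('B')(L, O) = Mul(2, L, Add(20, L)) (Function('B')(L, O) = Mul(Add(20, L), Add(L, L)) = Mul(Add(20, L), Mul(2, L)) = Mul(2, L, Add(20, L)))
Add(Add(Function('B')(-148, 416), 50847), Mul(Add(16, 101), -287)) = Add(Add(Mul(2, -148, Add(20, -148)), 50847), Mul(Add(16, 101), -287)) = Add(Add(Mul(2, -148, -128), 50847), Mul(117, -287)) = Add(Add(37888, 50847), -33579) = Add(88735, -33579) = 55156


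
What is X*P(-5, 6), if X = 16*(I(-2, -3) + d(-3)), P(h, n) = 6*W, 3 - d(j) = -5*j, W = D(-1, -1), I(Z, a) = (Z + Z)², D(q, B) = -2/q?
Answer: 768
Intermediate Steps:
I(Z, a) = 4*Z² (I(Z, a) = (2*Z)² = 4*Z²)
W = 2 (W = -2/(-1) = -2*(-1) = 2)
d(j) = 3 + 5*j (d(j) = 3 - (-5)*j = 3 + 5*j)
P(h, n) = 12 (P(h, n) = 6*2 = 12)
X = 64 (X = 16*(4*(-2)² + (3 + 5*(-3))) = 16*(4*4 + (3 - 15)) = 16*(16 - 12) = 16*4 = 64)
X*P(-5, 6) = 64*12 = 768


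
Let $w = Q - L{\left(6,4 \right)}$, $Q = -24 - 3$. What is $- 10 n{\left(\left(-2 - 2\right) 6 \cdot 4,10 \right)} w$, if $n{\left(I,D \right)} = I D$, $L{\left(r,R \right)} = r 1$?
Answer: $-316800$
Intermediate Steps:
$L{\left(r,R \right)} = r$
$Q = -27$ ($Q = -24 - 3 = -27$)
$n{\left(I,D \right)} = D I$
$w = -33$ ($w = -27 - 6 = -33$)
$- 10 n{\left(\left(-2 - 2\right) 6 \cdot 4,10 \right)} w = - 10 \cdot 10 \left(-2 - 2\right) 6 \cdot 4 \left(-33\right) = - 10 \cdot 10 \left(-2 - 2\right) 24 \left(-33\right) = - 10 \cdot 10 \left(\left(-4\right) 24\right) \left(-33\right) = - 10 \cdot 10 \left(-96\right) \left(-33\right) = \left(-10\right) \left(-960\right) \left(-33\right) = 9600 \left(-33\right) = -316800$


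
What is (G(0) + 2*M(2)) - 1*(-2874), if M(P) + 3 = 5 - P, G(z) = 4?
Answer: 2878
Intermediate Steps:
M(P) = 2 - P (M(P) = -3 + (5 - P) = 2 - P)
(G(0) + 2*M(2)) - 1*(-2874) = (4 + 2*(2 - 1*2)) - 1*(-2874) = (4 + 2*(2 - 2)) + 2874 = (4 + 2*0) + 2874 = (4 + 0) + 2874 = 4 + 2874 = 2878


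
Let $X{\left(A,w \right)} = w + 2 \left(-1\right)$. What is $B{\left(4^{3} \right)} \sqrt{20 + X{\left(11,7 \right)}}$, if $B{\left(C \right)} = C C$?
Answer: $20480$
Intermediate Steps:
$X{\left(A,w \right)} = -2 + w$ ($X{\left(A,w \right)} = w - 2 = -2 + w$)
$B{\left(C \right)} = C^{2}$
$B{\left(4^{3} \right)} \sqrt{20 + X{\left(11,7 \right)}} = \left(4^{3}\right)^{2} \sqrt{20 + \left(-2 + 7\right)} = 64^{2} \sqrt{20 + 5} = 4096 \sqrt{25} = 4096 \cdot 5 = 20480$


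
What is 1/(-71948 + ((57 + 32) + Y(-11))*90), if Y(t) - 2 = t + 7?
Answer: -1/64118 ≈ -1.5596e-5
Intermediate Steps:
Y(t) = 9 + t (Y(t) = 2 + (t + 7) = 2 + (7 + t) = 9 + t)
1/(-71948 + ((57 + 32) + Y(-11))*90) = 1/(-71948 + ((57 + 32) + (9 - 11))*90) = 1/(-71948 + (89 - 2)*90) = 1/(-71948 + 87*90) = 1/(-71948 + 7830) = 1/(-64118) = -1/64118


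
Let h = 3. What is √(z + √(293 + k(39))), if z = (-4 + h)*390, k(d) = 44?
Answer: √(-390 + √337) ≈ 19.278*I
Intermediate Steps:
z = -390 (z = (-4 + 3)*390 = -1*390 = -390)
√(z + √(293 + k(39))) = √(-390 + √(293 + 44)) = √(-390 + √337)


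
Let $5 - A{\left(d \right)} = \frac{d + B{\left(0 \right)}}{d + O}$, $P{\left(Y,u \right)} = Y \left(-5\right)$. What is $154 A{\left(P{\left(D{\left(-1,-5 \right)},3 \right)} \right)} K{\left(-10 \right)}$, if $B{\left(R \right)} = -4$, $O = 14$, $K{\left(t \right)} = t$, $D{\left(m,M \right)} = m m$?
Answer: $-9240$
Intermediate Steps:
$D{\left(m,M \right)} = m^{2}$
$P{\left(Y,u \right)} = - 5 Y$
$A{\left(d \right)} = 5 - \frac{-4 + d}{14 + d}$ ($A{\left(d \right)} = 5 - \frac{d - 4}{d + 14} = 5 - \frac{-4 + d}{14 + d}$)
$154 A{\left(P{\left(D{\left(-1,-5 \right)},3 \right)} \right)} K{\left(-10 \right)} = 154 \frac{2 \left(37 + 2 \left(- 5 \left(-1\right)^{2}\right)\right)}{14 - 5 \left(-1\right)^{2}} \left(-10\right) = 154 \frac{2 \left(37 + 2 \left(\left(-5\right) 1\right)\right)}{14 - 5} \left(-10\right) = 154 \frac{2 \left(37 + 2 \left(-5\right)\right)}{14 - 5} \left(-10\right) = 154 \frac{2 \left(37 - 10\right)}{9} \left(-10\right) = 154 \cdot 2 \cdot \frac{1}{9} \cdot 27 \left(-10\right) = 154 \cdot 6 \left(-10\right) = 924 \left(-10\right) = -9240$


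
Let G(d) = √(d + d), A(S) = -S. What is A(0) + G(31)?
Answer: √62 ≈ 7.8740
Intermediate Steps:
G(d) = √2*√d (G(d) = √(2*d) = √2*√d)
A(0) + G(31) = -1*0 + √2*√31 = 0 + √62 = √62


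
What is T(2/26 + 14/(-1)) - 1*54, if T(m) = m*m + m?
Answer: 21282/169 ≈ 125.93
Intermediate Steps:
T(m) = m + m² (T(m) = m² + m = m + m²)
T(2/26 + 14/(-1)) - 1*54 = (2/26 + 14/(-1))*(1 + (2/26 + 14/(-1))) - 1*54 = (2*(1/26) + 14*(-1))*(1 + (2*(1/26) + 14*(-1))) - 54 = (1/13 - 14)*(1 + (1/13 - 14)) - 54 = -181*(1 - 181/13)/13 - 54 = -181/13*(-168/13) - 54 = 30408/169 - 54 = 21282/169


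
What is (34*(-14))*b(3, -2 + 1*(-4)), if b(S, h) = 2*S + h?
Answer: 0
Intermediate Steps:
b(S, h) = h + 2*S
(34*(-14))*b(3, -2 + 1*(-4)) = (34*(-14))*((-2 + 1*(-4)) + 2*3) = -476*((-2 - 4) + 6) = -476*(-6 + 6) = -476*0 = 0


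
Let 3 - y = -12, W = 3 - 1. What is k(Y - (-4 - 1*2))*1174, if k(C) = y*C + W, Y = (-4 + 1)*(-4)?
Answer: 319328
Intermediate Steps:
W = 2
y = 15 (y = 3 - 1*(-12) = 3 + 12 = 15)
Y = 12 (Y = -3*(-4) = 12)
k(C) = 2 + 15*C (k(C) = 15*C + 2 = 2 + 15*C)
k(Y - (-4 - 1*2))*1174 = (2 + 15*(12 - (-4 - 1*2)))*1174 = (2 + 15*(12 - (-4 - 2)))*1174 = (2 + 15*(12 - 1*(-6)))*1174 = (2 + 15*(12 + 6))*1174 = (2 + 15*18)*1174 = (2 + 270)*1174 = 272*1174 = 319328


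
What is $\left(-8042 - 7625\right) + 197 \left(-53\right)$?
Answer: $-26108$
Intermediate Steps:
$\left(-8042 - 7625\right) + 197 \left(-53\right) = -15667 - 10441 = -26108$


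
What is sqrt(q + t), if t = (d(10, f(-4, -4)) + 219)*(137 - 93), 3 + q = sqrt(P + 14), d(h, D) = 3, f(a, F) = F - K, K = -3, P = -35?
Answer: sqrt(9765 + I*sqrt(21)) ≈ 98.818 + 0.0232*I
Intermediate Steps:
f(a, F) = 3 + F (f(a, F) = F - 1*(-3) = F + 3 = 3 + F)
q = -3 + I*sqrt(21) (q = -3 + sqrt(-35 + 14) = -3 + sqrt(-21) = -3 + I*sqrt(21) ≈ -3.0 + 4.5826*I)
t = 9768 (t = (3 + 219)*(137 - 93) = 222*44 = 9768)
sqrt(q + t) = sqrt((-3 + I*sqrt(21)) + 9768) = sqrt(9765 + I*sqrt(21))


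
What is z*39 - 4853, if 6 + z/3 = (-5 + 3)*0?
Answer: -5555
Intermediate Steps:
z = -18 (z = -18 + 3*((-5 + 3)*0) = -18 + 3*(-2*0) = -18 + 3*0 = -18 + 0 = -18)
z*39 - 4853 = -18*39 - 4853 = -702 - 4853 = -5555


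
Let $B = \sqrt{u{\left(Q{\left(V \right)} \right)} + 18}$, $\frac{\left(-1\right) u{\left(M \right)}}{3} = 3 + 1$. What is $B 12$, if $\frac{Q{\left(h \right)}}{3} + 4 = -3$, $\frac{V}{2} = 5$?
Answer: $12 \sqrt{6} \approx 29.394$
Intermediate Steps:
$V = 10$ ($V = 2 \cdot 5 = 10$)
$Q{\left(h \right)} = -21$ ($Q{\left(h \right)} = -12 + 3 \left(-3\right) = -12 - 9 = -21$)
$u{\left(M \right)} = -12$ ($u{\left(M \right)} = - 3 \left(3 + 1\right) = \left(-3\right) 4 = -12$)
$B = \sqrt{6}$ ($B = \sqrt{-12 + 18} = \sqrt{6} \approx 2.4495$)
$B 12 = \sqrt{6} \cdot 12 = 12 \sqrt{6}$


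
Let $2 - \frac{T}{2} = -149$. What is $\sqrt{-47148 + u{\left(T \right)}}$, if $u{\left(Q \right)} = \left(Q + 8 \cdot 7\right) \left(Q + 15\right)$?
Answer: $\sqrt{66338} \approx 257.56$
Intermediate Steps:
$T = 302$ ($T = 4 - -298 = 4 + 298 = 302$)
$u{\left(Q \right)} = \left(15 + Q\right) \left(56 + Q\right)$ ($u{\left(Q \right)} = \left(Q + 56\right) \left(15 + Q\right) = \left(56 + Q\right) \left(15 + Q\right) = \left(15 + Q\right) \left(56 + Q\right)$)
$\sqrt{-47148 + u{\left(T \right)}} = \sqrt{-47148 + \left(840 + 302^{2} + 71 \cdot 302\right)} = \sqrt{-47148 + \left(840 + 91204 + 21442\right)} = \sqrt{-47148 + 113486} = \sqrt{66338}$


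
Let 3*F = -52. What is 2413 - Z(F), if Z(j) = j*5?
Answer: 7499/3 ≈ 2499.7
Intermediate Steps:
F = -52/3 (F = (1/3)*(-52) = -52/3 ≈ -17.333)
Z(j) = 5*j
2413 - Z(F) = 2413 - 5*(-52)/3 = 2413 - 1*(-260/3) = 2413 + 260/3 = 7499/3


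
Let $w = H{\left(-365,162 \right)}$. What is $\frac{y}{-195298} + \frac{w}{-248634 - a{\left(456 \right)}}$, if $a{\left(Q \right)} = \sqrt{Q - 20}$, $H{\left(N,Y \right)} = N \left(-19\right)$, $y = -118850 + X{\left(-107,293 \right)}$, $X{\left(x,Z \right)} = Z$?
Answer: $\frac{349615571546061}{603655039916248} + \frac{1387 \sqrt{109}}{6181886552} \approx 0.57917$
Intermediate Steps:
$y = -118557$ ($y = -118850 + 293 = -118557$)
$H{\left(N,Y \right)} = - 19 N$
$w = 6935$ ($w = \left(-19\right) \left(-365\right) = 6935$)
$a{\left(Q \right)} = \sqrt{-20 + Q}$
$\frac{y}{-195298} + \frac{w}{-248634 - a{\left(456 \right)}} = - \frac{118557}{-195298} + \frac{6935}{-248634 - \sqrt{-20 + 456}} = \left(-118557\right) \left(- \frac{1}{195298}\right) + \frac{6935}{-248634 - \sqrt{436}} = \frac{118557}{195298} + \frac{6935}{-248634 - 2 \sqrt{109}}$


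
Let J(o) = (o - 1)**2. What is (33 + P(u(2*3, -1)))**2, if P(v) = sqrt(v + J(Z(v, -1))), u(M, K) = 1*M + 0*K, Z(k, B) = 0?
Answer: (33 + sqrt(7))**2 ≈ 1270.6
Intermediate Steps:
J(o) = (-1 + o)**2
u(M, K) = M (u(M, K) = M + 0 = M)
P(v) = sqrt(1 + v) (P(v) = sqrt(v + (-1 + 0)**2) = sqrt(v + (-1)**2) = sqrt(v + 1) = sqrt(1 + v))
(33 + P(u(2*3, -1)))**2 = (33 + sqrt(1 + 2*3))**2 = (33 + sqrt(1 + 6))**2 = (33 + sqrt(7))**2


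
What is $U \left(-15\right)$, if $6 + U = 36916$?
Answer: $-553650$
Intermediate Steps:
$U = 36910$ ($U = -6 + 36916 = 36910$)
$U \left(-15\right) = 36910 \left(-15\right) = -553650$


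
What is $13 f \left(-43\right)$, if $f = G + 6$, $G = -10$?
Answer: $2236$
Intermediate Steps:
$f = -4$ ($f = -10 + 6 = -4$)
$13 f \left(-43\right) = 13 \left(-4\right) \left(-43\right) = \left(-52\right) \left(-43\right) = 2236$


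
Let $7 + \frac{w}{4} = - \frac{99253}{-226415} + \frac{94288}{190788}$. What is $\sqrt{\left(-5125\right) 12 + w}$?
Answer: $\frac{2 i \sqrt{36608582670072377708055}}{1542759465} \approx 248.04 i$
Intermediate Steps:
$w = - \frac{37442336608}{1542759465}$ ($w = -28 + 4 \left(- \frac{99253}{-226415} + \frac{94288}{190788}\right) = -28 + 4 \left(\left(-99253\right) \left(- \frac{1}{226415}\right) + 94288 \cdot \frac{1}{190788}\right) = -28 + 4 \left(\frac{14179}{32345} + \frac{23572}{47697}\right) = -28 + 4 \cdot \frac{1438732103}{1542759465} = -28 + \frac{5754928412}{1542759465} = - \frac{37442336608}{1542759465} \approx -24.27$)
$\sqrt{\left(-5125\right) 12 + w} = \sqrt{\left(-5125\right) 12 - \frac{37442336608}{1542759465}} = \sqrt{-61500 - \frac{37442336608}{1542759465}} = \sqrt{- \frac{94917149434108}{1542759465}} = \frac{2 i \sqrt{36608582670072377708055}}{1542759465}$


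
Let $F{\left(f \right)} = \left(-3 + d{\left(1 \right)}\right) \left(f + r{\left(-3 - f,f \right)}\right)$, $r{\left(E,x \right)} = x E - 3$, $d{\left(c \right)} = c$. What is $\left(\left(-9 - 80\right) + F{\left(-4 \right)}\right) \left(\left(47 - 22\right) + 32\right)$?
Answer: $-3819$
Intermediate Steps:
$r{\left(E,x \right)} = -3 + E x$ ($r{\left(E,x \right)} = E x - 3 = -3 + E x$)
$F{\left(f \right)} = 6 - 2 f - 2 f \left(-3 - f\right)$ ($F{\left(f \right)} = \left(-3 + 1\right) \left(f + \left(-3 + \left(-3 - f\right) f\right)\right) = - 2 \left(f + \left(-3 + f \left(-3 - f\right)\right)\right) = - 2 \left(-3 + f + f \left(-3 - f\right)\right) = 6 - 2 f - 2 f \left(-3 - f\right)$)
$\left(\left(-9 - 80\right) + F{\left(-4 \right)}\right) \left(\left(47 - 22\right) + 32\right) = \left(\left(-9 - 80\right) + \left(6 - -8 + 2 \left(-4\right) \left(3 - 4\right)\right)\right) \left(\left(47 - 22\right) + 32\right) = \left(\left(-9 - 80\right) + \left(6 + 8 + 2 \left(-4\right) \left(-1\right)\right)\right) \left(25 + 32\right) = \left(-89 + \left(6 + 8 + 8\right)\right) 57 = \left(-89 + 22\right) 57 = \left(-67\right) 57 = -3819$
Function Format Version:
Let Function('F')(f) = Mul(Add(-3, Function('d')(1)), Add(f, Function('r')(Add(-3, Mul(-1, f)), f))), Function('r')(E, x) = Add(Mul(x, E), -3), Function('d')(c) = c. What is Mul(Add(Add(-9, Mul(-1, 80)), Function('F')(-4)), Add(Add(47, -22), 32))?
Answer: -3819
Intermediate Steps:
Function('r')(E, x) = Add(-3, Mul(E, x)) (Function('r')(E, x) = Add(Mul(E, x), -3) = Add(-3, Mul(E, x)))
Function('F')(f) = Add(6, Mul(-2, f), Mul(-2, f, Add(-3, Mul(-1, f)))) (Function('F')(f) = Mul(Add(-3, 1), Add(f, Add(-3, Mul(Add(-3, Mul(-1, f)), f)))) = Mul(-2, Add(f, Add(-3, Mul(f, Add(-3, Mul(-1, f)))))) = Mul(-2, Add(-3, f, Mul(f, Add(-3, Mul(-1, f))))) = Add(6, Mul(-2, f), Mul(-2, f, Add(-3, Mul(-1, f)))))
Mul(Add(Add(-9, Mul(-1, 80)), Function('F')(-4)), Add(Add(47, -22), 32)) = Mul(Add(Add(-9, Mul(-1, 80)), Add(6, Mul(-2, -4), Mul(2, -4, Add(3, -4)))), Add(Add(47, -22), 32)) = Mul(Add(Add(-9, -80), Add(6, 8, Mul(2, -4, -1))), Add(25, 32)) = Mul(Add(-89, Add(6, 8, 8)), 57) = Mul(Add(-89, 22), 57) = Mul(-67, 57) = -3819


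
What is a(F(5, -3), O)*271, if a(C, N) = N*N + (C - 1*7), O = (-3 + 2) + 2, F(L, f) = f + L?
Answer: -1084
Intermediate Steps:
F(L, f) = L + f
O = 1 (O = -1 + 2 = 1)
a(C, N) = -7 + C + N**2 (a(C, N) = N**2 + (C - 7) = N**2 + (-7 + C) = -7 + C + N**2)
a(F(5, -3), O)*271 = (-7 + (5 - 3) + 1**2)*271 = (-7 + 2 + 1)*271 = -4*271 = -1084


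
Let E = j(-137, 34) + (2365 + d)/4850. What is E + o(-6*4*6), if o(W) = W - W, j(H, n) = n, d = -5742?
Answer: 161523/4850 ≈ 33.304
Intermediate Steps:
E = 161523/4850 (E = 34 + (2365 - 5742)/4850 = 34 - 3377*1/4850 = 34 - 3377/4850 = 161523/4850 ≈ 33.304)
o(W) = 0
E + o(-6*4*6) = 161523/4850 + 0 = 161523/4850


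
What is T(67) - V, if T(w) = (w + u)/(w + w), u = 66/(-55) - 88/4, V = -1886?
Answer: 1263839/670 ≈ 1886.3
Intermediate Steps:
u = -116/5 (u = 66*(-1/55) - 88*¼ = -6/5 - 22 = -116/5 ≈ -23.200)
T(w) = (-116/5 + w)/(2*w) (T(w) = (w - 116/5)/(w + w) = (-116/5 + w)/((2*w)) = (-116/5 + w)*(1/(2*w)) = (-116/5 + w)/(2*w))
T(67) - V = (⅒)*(-116 + 5*67)/67 - 1*(-1886) = (⅒)*(1/67)*(-116 + 335) + 1886 = (⅒)*(1/67)*219 + 1886 = 219/670 + 1886 = 1263839/670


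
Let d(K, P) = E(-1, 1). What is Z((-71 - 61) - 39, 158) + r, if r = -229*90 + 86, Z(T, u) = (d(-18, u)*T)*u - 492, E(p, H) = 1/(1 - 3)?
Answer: -7507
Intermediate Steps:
E(p, H) = -½ (E(p, H) = 1/(-2) = -½)
d(K, P) = -½
Z(T, u) = -492 - T*u/2 (Z(T, u) = (-T/2)*u - 492 = -T*u/2 - 492 = -492 - T*u/2)
r = -20524 (r = -20610 + 86 = -20524)
Z((-71 - 61) - 39, 158) + r = (-492 - ½*((-71 - 61) - 39)*158) - 20524 = (-492 - ½*(-132 - 39)*158) - 20524 = (-492 - ½*(-171)*158) - 20524 = (-492 + 13509) - 20524 = 13017 - 20524 = -7507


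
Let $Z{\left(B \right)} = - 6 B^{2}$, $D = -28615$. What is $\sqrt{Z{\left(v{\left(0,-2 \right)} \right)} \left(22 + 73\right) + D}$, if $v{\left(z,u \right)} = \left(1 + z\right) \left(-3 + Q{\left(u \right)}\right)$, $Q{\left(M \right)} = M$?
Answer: $i \sqrt{42865} \approx 207.04 i$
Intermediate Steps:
$v{\left(z,u \right)} = \left(1 + z\right) \left(-3 + u\right)$
$\sqrt{Z{\left(v{\left(0,-2 \right)} \right)} \left(22 + 73\right) + D} = \sqrt{- 6 \left(-3 - 2 - 0 - 0\right)^{2} \left(22 + 73\right) - 28615} = \sqrt{- 6 \left(-3 - 2 + 0 + 0\right)^{2} \cdot 95 - 28615} = \sqrt{- 6 \left(-5\right)^{2} \cdot 95 - 28615} = \sqrt{\left(-6\right) 25 \cdot 95 - 28615} = \sqrt{\left(-150\right) 95 - 28615} = \sqrt{-14250 - 28615} = \sqrt{-42865} = i \sqrt{42865}$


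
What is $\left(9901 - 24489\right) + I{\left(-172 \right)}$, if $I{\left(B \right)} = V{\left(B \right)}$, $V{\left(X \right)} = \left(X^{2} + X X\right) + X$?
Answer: $44408$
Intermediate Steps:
$V{\left(X \right)} = X + 2 X^{2}$ ($V{\left(X \right)} = \left(X^{2} + X^{2}\right) + X = 2 X^{2} + X = X + 2 X^{2}$)
$I{\left(B \right)} = B \left(1 + 2 B\right)$
$\left(9901 - 24489\right) + I{\left(-172 \right)} = \left(9901 - 24489\right) - 172 \left(1 + 2 \left(-172\right)\right) = -14588 - 172 \left(1 - 344\right) = -14588 - -58996 = -14588 + 58996 = 44408$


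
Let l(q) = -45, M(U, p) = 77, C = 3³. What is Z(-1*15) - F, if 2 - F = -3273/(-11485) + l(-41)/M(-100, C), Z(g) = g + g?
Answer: -28563844/884345 ≈ -32.299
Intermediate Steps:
C = 27
Z(g) = 2*g
F = 2033494/884345 (F = 2 - (-3273/(-11485) - 45/77) = 2 - (-3273*(-1/11485) - 45*1/77) = 2 - (3273/11485 - 45/77) = 2 - 1*(-264804/884345) = 2 + 264804/884345 = 2033494/884345 ≈ 2.2994)
Z(-1*15) - F = 2*(-1*15) - 1*2033494/884345 = 2*(-15) - 2033494/884345 = -30 - 2033494/884345 = -28563844/884345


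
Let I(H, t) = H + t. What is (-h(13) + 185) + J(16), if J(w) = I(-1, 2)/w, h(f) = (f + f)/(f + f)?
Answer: 2945/16 ≈ 184.06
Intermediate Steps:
h(f) = 1 (h(f) = (2*f)/((2*f)) = (2*f)*(1/(2*f)) = 1)
J(w) = 1/w (J(w) = (-1 + 2)/w = 1/w)
(-h(13) + 185) + J(16) = (-1*1 + 185) + 1/16 = (-1 + 185) + 1/16 = 184 + 1/16 = 2945/16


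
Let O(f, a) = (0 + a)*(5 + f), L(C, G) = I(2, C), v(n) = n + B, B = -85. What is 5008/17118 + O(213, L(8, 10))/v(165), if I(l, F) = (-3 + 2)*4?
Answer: -907891/85590 ≈ -10.607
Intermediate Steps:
I(l, F) = -4 (I(l, F) = -1*4 = -4)
v(n) = -85 + n (v(n) = n - 85 = -85 + n)
L(C, G) = -4
O(f, a) = a*(5 + f)
5008/17118 + O(213, L(8, 10))/v(165) = 5008/17118 + (-4*(5 + 213))/(-85 + 165) = 5008*(1/17118) - 4*218/80 = 2504/8559 - 872*1/80 = 2504/8559 - 109/10 = -907891/85590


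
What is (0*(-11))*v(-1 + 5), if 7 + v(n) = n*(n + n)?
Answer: 0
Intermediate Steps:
v(n) = -7 + 2*n² (v(n) = -7 + n*(n + n) = -7 + n*(2*n) = -7 + 2*n²)
(0*(-11))*v(-1 + 5) = (0*(-11))*(-7 + 2*(-1 + 5)²) = 0*(-7 + 2*4²) = 0*(-7 + 2*16) = 0*(-7 + 32) = 0*25 = 0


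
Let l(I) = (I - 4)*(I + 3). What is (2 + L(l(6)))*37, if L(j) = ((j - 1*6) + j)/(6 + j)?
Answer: 481/4 ≈ 120.25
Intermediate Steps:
l(I) = (-4 + I)*(3 + I)
L(j) = (-6 + 2*j)/(6 + j) (L(j) = ((j - 6) + j)/(6 + j) = ((-6 + j) + j)/(6 + j) = (-6 + 2*j)/(6 + j))
(2 + L(l(6)))*37 = (2 + 2*(-3 + (-12 + 6**2 - 1*6))/(6 + (-12 + 6**2 - 1*6)))*37 = (2 + 2*(-3 + (-12 + 36 - 6))/(6 + (-12 + 36 - 6)))*37 = (2 + 2*(-3 + 18)/(6 + 18))*37 = (2 + 2*15/24)*37 = (2 + 2*(1/24)*15)*37 = (2 + 5/4)*37 = (13/4)*37 = 481/4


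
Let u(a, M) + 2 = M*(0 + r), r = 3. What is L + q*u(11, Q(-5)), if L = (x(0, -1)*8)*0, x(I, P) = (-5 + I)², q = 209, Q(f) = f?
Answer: -3553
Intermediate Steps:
u(a, M) = -2 + 3*M (u(a, M) = -2 + M*(0 + 3) = -2 + M*3 = -2 + 3*M)
L = 0 (L = ((-5 + 0)²*8)*0 = ((-5)²*8)*0 = (25*8)*0 = 200*0 = 0)
L + q*u(11, Q(-5)) = 0 + 209*(-2 + 3*(-5)) = 0 + 209*(-2 - 15) = 0 + 209*(-17) = 0 - 3553 = -3553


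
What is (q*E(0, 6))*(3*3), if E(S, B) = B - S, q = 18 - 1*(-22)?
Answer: 2160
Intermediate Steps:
q = 40 (q = 18 + 22 = 40)
(q*E(0, 6))*(3*3) = (40*(6 - 1*0))*(3*3) = (40*(6 + 0))*9 = (40*6)*9 = 240*9 = 2160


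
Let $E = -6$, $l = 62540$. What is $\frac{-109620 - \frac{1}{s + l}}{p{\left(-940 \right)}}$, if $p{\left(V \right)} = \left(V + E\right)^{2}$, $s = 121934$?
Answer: $- \frac{20222039881}{165088734184} \approx -0.12249$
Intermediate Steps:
$p{\left(V \right)} = \left(-6 + V\right)^{2}$ ($p{\left(V \right)} = \left(V - 6\right)^{2} = \left(-6 + V\right)^{2}$)
$\frac{-109620 - \frac{1}{s + l}}{p{\left(-940 \right)}} = \frac{-109620 - \frac{1}{121934 + 62540}}{\left(-6 - 940\right)^{2}} = \frac{-109620 - \frac{1}{184474}}{\left(-946\right)^{2}} = \frac{-109620 - \frac{1}{184474}}{894916} = \left(-109620 - \frac{1}{184474}\right) \frac{1}{894916} = \left(- \frac{20222039881}{184474}\right) \frac{1}{894916} = - \frac{20222039881}{165088734184}$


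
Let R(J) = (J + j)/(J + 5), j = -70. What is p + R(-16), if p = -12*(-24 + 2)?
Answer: 2990/11 ≈ 271.82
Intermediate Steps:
R(J) = (-70 + J)/(5 + J) (R(J) = (J - 70)/(J + 5) = (-70 + J)/(5 + J))
p = 264 (p = -12*(-22) = 264)
p + R(-16) = 264 + (-70 - 16)/(5 - 16) = 264 - 86/(-11) = 264 - 1/11*(-86) = 264 + 86/11 = 2990/11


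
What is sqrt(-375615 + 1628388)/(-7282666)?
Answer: -3*sqrt(139197)/7282666 ≈ -0.00015369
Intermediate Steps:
sqrt(-375615 + 1628388)/(-7282666) = sqrt(1252773)*(-1/7282666) = (3*sqrt(139197))*(-1/7282666) = -3*sqrt(139197)/7282666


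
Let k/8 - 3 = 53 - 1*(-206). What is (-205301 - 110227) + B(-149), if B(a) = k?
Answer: -313432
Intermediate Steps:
k = 2096 (k = 24 + 8*(53 - 1*(-206)) = 24 + 8*(53 + 206) = 24 + 8*259 = 24 + 2072 = 2096)
B(a) = 2096
(-205301 - 110227) + B(-149) = (-205301 - 110227) + 2096 = -315528 + 2096 = -313432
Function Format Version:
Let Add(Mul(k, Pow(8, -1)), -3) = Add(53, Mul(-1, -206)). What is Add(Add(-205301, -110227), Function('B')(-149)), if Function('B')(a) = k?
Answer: -313432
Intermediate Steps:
k = 2096 (k = Add(24, Mul(8, Add(53, Mul(-1, -206)))) = Add(24, Mul(8, Add(53, 206))) = Add(24, Mul(8, 259)) = Add(24, 2072) = 2096)
Function('B')(a) = 2096
Add(Add(-205301, -110227), Function('B')(-149)) = Add(Add(-205301, -110227), 2096) = Add(-315528, 2096) = -313432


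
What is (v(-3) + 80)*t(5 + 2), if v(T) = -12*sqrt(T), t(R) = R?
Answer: 560 - 84*I*sqrt(3) ≈ 560.0 - 145.49*I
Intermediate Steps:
(v(-3) + 80)*t(5 + 2) = (-12*I*sqrt(3) + 80)*(5 + 2) = (-12*I*sqrt(3) + 80)*7 = (80 - 12*I*sqrt(3))*7 = 560 - 84*I*sqrt(3)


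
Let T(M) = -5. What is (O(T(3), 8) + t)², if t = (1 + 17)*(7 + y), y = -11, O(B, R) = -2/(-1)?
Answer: 4900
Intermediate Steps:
O(B, R) = 2 (O(B, R) = -2*(-1) = 2)
t = -72 (t = (1 + 17)*(7 - 11) = 18*(-4) = -72)
(O(T(3), 8) + t)² = (2 - 72)² = (-70)² = 4900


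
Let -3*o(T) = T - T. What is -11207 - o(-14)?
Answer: -11207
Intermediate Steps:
o(T) = 0 (o(T) = -(T - T)/3 = -⅓*0 = 0)
-11207 - o(-14) = -11207 - 1*0 = -11207 + 0 = -11207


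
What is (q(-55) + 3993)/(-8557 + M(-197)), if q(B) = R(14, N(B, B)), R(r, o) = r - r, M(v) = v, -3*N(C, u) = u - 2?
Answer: -1331/2918 ≈ -0.45613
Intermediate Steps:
N(C, u) = ⅔ - u/3 (N(C, u) = -(u - 2)/3 = -(-2 + u)/3 = ⅔ - u/3)
R(r, o) = 0
q(B) = 0
(q(-55) + 3993)/(-8557 + M(-197)) = (0 + 3993)/(-8557 - 197) = 3993/(-8754) = 3993*(-1/8754) = -1331/2918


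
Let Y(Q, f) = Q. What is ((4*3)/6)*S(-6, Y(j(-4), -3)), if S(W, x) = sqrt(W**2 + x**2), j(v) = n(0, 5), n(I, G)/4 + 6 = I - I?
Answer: 12*sqrt(17) ≈ 49.477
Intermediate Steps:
n(I, G) = -24 (n(I, G) = -24 + 4*(I - I) = -24 + 4*0 = -24 + 0 = -24)
j(v) = -24
((4*3)/6)*S(-6, Y(j(-4), -3)) = ((4*3)/6)*sqrt((-6)**2 + (-24)**2) = (12*(1/6))*sqrt(36 + 576) = 2*sqrt(612) = 2*(6*sqrt(17)) = 12*sqrt(17)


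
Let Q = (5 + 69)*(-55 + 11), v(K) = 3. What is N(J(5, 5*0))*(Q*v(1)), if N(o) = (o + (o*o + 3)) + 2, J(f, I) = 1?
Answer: -68376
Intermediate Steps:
Q = -3256 (Q = 74*(-44) = -3256)
N(o) = 5 + o + o**2 (N(o) = (o + (o**2 + 3)) + 2 = (o + (3 + o**2)) + 2 = (3 + o + o**2) + 2 = 5 + o + o**2)
N(J(5, 5*0))*(Q*v(1)) = (5 + 1 + 1**2)*(-3256*3) = (5 + 1 + 1)*(-9768) = 7*(-9768) = -68376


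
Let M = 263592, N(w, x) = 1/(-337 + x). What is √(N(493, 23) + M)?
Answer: √25989116518/314 ≈ 513.41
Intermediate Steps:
√(N(493, 23) + M) = √(1/(-337 + 23) + 263592) = √(1/(-314) + 263592) = √(-1/314 + 263592) = √(82767887/314) = √25989116518/314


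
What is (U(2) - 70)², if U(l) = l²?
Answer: 4356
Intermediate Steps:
(U(2) - 70)² = (2² - 70)² = (4 - 70)² = (-66)² = 4356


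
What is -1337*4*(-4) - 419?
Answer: 20973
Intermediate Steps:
-1337*4*(-4) - 419 = -1337*(-16) - 419 = -191*(-112) - 419 = 21392 - 419 = 20973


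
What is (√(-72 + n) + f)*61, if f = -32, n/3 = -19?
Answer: -1952 + 61*I*√129 ≈ -1952.0 + 692.83*I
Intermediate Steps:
n = -57 (n = 3*(-19) = -57)
(√(-72 + n) + f)*61 = (√(-72 - 57) - 32)*61 = (√(-129) - 32)*61 = (I*√129 - 32)*61 = (-32 + I*√129)*61 = -1952 + 61*I*√129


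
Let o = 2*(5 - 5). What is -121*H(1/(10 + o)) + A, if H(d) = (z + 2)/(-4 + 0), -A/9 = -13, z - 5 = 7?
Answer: 1081/2 ≈ 540.50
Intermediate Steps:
z = 12 (z = 5 + 7 = 12)
A = 117 (A = -9*(-13) = 117)
o = 0 (o = 2*0 = 0)
H(d) = -7/2 (H(d) = (12 + 2)/(-4 + 0) = 14/(-4) = 14*(-¼) = -7/2)
-121*H(1/(10 + o)) + A = -121*(-7/2) + 117 = 847/2 + 117 = 1081/2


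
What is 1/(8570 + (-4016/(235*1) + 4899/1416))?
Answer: 110920/949072603 ≈ 0.00011687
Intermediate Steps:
1/(8570 + (-4016/(235*1) + 4899/1416)) = 1/(8570 + (-4016/235 + 4899*(1/1416))) = 1/(8570 + (-4016*1/235 + 1633/472)) = 1/(8570 + (-4016/235 + 1633/472)) = 1/(8570 - 1511797/110920) = 1/(949072603/110920) = 110920/949072603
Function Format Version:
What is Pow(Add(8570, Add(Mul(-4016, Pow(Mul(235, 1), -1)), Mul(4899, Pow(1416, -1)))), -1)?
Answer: Rational(110920, 949072603) ≈ 0.00011687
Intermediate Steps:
Pow(Add(8570, Add(Mul(-4016, Pow(Mul(235, 1), -1)), Mul(4899, Pow(1416, -1)))), -1) = Pow(Add(8570, Add(Mul(-4016, Pow(235, -1)), Mul(4899, Rational(1, 1416)))), -1) = Pow(Add(8570, Add(Mul(-4016, Rational(1, 235)), Rational(1633, 472))), -1) = Pow(Add(8570, Add(Rational(-4016, 235), Rational(1633, 472))), -1) = Pow(Add(8570, Rational(-1511797, 110920)), -1) = Pow(Rational(949072603, 110920), -1) = Rational(110920, 949072603)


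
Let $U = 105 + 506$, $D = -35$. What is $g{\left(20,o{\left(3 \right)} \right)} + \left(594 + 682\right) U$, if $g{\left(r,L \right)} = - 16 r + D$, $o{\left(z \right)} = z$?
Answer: $779281$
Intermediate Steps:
$U = 611$
$g{\left(r,L \right)} = -35 - 16 r$ ($g{\left(r,L \right)} = - 16 r - 35 = -35 - 16 r$)
$g{\left(20,o{\left(3 \right)} \right)} + \left(594 + 682\right) U = \left(-35 - 320\right) + \left(594 + 682\right) 611 = \left(-35 - 320\right) + 1276 \cdot 611 = -355 + 779636 = 779281$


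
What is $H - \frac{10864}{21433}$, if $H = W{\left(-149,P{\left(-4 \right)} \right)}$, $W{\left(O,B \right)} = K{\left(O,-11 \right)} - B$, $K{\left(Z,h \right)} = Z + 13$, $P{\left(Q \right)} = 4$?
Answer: $- \frac{3011484}{21433} \approx -140.51$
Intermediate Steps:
$K{\left(Z,h \right)} = 13 + Z$
$W{\left(O,B \right)} = 13 + O - B$ ($W{\left(O,B \right)} = \left(13 + O\right) - B = 13 + O - B$)
$H = -140$ ($H = 13 - 149 - 4 = -140$)
$H - \frac{10864}{21433} = -140 - \frac{10864}{21433} = - \frac{3011484}{21433}$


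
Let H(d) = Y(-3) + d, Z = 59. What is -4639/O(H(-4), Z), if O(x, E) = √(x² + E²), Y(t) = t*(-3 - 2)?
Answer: -4639*√3602/3602 ≈ -77.295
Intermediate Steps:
Y(t) = -5*t (Y(t) = t*(-5) = -5*t)
H(d) = 15 + d (H(d) = -5*(-3) + d = 15 + d)
O(x, E) = √(E² + x²)
-4639/O(H(-4), Z) = -4639/√(59² + (15 - 4)²) = -4639/√(3481 + 11²) = -4639/√(3481 + 121) = -4639*√3602/3602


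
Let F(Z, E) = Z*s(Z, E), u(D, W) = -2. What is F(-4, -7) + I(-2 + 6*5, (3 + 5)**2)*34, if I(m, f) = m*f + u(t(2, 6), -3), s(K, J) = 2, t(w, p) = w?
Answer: 60852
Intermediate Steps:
F(Z, E) = 2*Z (F(Z, E) = Z*2 = 2*Z)
I(m, f) = -2 + f*m (I(m, f) = m*f - 2 = f*m - 2 = -2 + f*m)
F(-4, -7) + I(-2 + 6*5, (3 + 5)**2)*34 = 2*(-4) + (-2 + (3 + 5)**2*(-2 + 6*5))*34 = -8 + (-2 + 8**2*(-2 + 30))*34 = -8 + (-2 + 64*28)*34 = -8 + (-2 + 1792)*34 = -8 + 1790*34 = -8 + 60860 = 60852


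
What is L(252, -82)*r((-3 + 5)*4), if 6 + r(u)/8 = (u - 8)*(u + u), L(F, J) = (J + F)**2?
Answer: -1387200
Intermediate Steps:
L(F, J) = (F + J)**2
r(u) = -48 + 16*u*(-8 + u) (r(u) = -48 + 8*((u - 8)*(u + u)) = -48 + 8*((-8 + u)*(2*u)) = -48 + 8*(2*u*(-8 + u)) = -48 + 16*u*(-8 + u))
L(252, -82)*r((-3 + 5)*4) = (252 - 82)**2*(-48 - 128*(-3 + 5)*4 + 16*((-3 + 5)*4)**2) = 170**2*(-48 - 256*4 + 16*(2*4)**2) = 28900*(-48 - 128*8 + 16*8**2) = 28900*(-48 - 1024 + 16*64) = 28900*(-48 - 1024 + 1024) = 28900*(-48) = -1387200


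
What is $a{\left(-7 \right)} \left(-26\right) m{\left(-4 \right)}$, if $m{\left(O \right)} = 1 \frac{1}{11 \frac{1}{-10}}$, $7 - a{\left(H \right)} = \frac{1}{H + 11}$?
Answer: $\frac{1755}{11} \approx 159.55$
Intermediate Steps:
$a{\left(H \right)} = 7 - \frac{1}{11 + H}$ ($a{\left(H \right)} = 7 - \frac{1}{H + 11} = 7 - \frac{1}{11 + H}$)
$m{\left(O \right)} = - \frac{10}{11}$ ($m{\left(O \right)} = 1 \frac{1}{11 \left(- \frac{1}{10}\right)} = 1 \frac{1}{- \frac{11}{10}} = 1 \left(- \frac{10}{11}\right) = - \frac{10}{11}$)
$a{\left(-7 \right)} \left(-26\right) m{\left(-4 \right)} = \frac{76 + 7 \left(-7\right)}{11 - 7} \left(-26\right) \left(- \frac{10}{11}\right) = \frac{76 - 49}{4} \left(-26\right) \left(- \frac{10}{11}\right) = \frac{1}{4} \cdot 27 \left(-26\right) \left(- \frac{10}{11}\right) = \frac{27}{4} \left(-26\right) \left(- \frac{10}{11}\right) = \left(- \frac{351}{2}\right) \left(- \frac{10}{11}\right) = \frac{1755}{11}$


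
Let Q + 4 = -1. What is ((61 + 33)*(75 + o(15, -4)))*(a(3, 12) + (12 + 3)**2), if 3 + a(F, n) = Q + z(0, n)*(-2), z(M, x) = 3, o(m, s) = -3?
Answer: 1428048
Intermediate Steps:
Q = -5 (Q = -4 - 1 = -5)
a(F, n) = -14 (a(F, n) = -3 + (-5 + 3*(-2)) = -3 + (-5 - 6) = -3 - 11 = -14)
((61 + 33)*(75 + o(15, -4)))*(a(3, 12) + (12 + 3)**2) = ((61 + 33)*(75 - 3))*(-14 + (12 + 3)**2) = (94*72)*(-14 + 15**2) = 6768*(-14 + 225) = 6768*211 = 1428048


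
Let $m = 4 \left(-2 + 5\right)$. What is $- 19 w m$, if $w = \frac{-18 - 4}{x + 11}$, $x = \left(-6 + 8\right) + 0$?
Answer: $\frac{5016}{13} \approx 385.85$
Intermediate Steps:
$x = 2$ ($x = 2 + 0 = 2$)
$m = 12$ ($m = 4 \cdot 3 = 12$)
$w = - \frac{22}{13}$ ($w = \frac{-18 - 4}{2 + 11} = - \frac{22}{13} \approx -1.6923$)
$- 19 w m = \left(-19\right) \left(- \frac{22}{13}\right) 12 = \frac{418}{13} \cdot 12 = \frac{5016}{13}$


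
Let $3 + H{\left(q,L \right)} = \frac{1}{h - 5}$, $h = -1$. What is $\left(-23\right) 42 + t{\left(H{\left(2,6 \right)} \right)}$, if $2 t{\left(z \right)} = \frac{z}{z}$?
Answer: $- \frac{1931}{2} \approx -965.5$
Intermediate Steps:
$H{\left(q,L \right)} = - \frac{19}{6}$ ($H{\left(q,L \right)} = -3 + \frac{1}{-1 - 5} = -3 + \frac{1}{-6} = -3 - \frac{1}{6} = - \frac{19}{6}$)
$t{\left(z \right)} = \frac{1}{2}$ ($t{\left(z \right)} = \frac{z \frac{1}{z}}{2} = \frac{1}{2} \cdot 1 = \frac{1}{2}$)
$\left(-23\right) 42 + t{\left(H{\left(2,6 \right)} \right)} = \left(-23\right) 42 + \frac{1}{2} = -966 + \frac{1}{2} = - \frac{1931}{2}$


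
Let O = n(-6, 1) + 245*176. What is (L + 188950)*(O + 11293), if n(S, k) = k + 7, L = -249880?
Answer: -3315871530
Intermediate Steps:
n(S, k) = 7 + k
O = 43128 (O = (7 + 1) + 245*176 = 8 + 43120 = 43128)
(L + 188950)*(O + 11293) = (-249880 + 188950)*(43128 + 11293) = -60930*54421 = -3315871530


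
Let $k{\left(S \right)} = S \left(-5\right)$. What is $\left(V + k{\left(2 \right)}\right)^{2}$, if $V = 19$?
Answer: $81$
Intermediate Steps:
$k{\left(S \right)} = - 5 S$
$\left(V + k{\left(2 \right)}\right)^{2} = \left(19 - 10\right)^{2} = 9^{2} = 81$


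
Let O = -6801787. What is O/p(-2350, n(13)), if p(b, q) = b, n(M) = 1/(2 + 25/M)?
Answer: 6801787/2350 ≈ 2894.4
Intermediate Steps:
O/p(-2350, n(13)) = -6801787/(-2350) = -6801787*(-1/2350) = 6801787/2350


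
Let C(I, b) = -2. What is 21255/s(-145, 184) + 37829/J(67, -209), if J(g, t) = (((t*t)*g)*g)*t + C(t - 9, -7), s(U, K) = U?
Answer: -174212603657674/1188465178607 ≈ -146.59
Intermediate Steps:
J(g, t) = -2 + g²*t³ (J(g, t) = (((t*t)*g)*g)*t - 2 = ((t²*g)*g)*t - 2 = ((g*t²)*g)*t - 2 = (g²*t²)*t - 2 = g²*t³ - 2 = -2 + g²*t³)
21255/s(-145, 184) + 37829/J(67, -209) = 21255/(-145) + 37829/(-2 + 67²*(-209)³) = 21255*(-1/145) + 37829/(-2 + 4489*(-9129329)) = -4251/29 + 37829/(-2 - 40981557881) = -4251/29 + 37829/(-40981557883) = -4251/29 + 37829*(-1/40981557883) = -4251/29 - 37829/40981557883 = -174212603657674/1188465178607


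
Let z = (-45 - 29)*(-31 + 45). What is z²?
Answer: 1073296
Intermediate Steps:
z = -1036 (z = -74*14 = -1036)
z² = (-1036)² = 1073296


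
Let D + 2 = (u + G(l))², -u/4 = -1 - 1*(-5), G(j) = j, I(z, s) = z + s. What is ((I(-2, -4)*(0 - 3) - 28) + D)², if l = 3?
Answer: 24649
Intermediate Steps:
I(z, s) = s + z
u = -16 (u = -4*(-1 - 1*(-5)) = -4*(-1 + 5) = -4*4 = -16)
D = 167 (D = -2 + (-16 + 3)² = -2 + (-13)² = -2 + 169 = 167)
((I(-2, -4)*(0 - 3) - 28) + D)² = (((-4 - 2)*(0 - 3) - 28) + 167)² = ((-6*(-3) - 28) + 167)² = ((18 - 28) + 167)² = (-10 + 167)² = 157² = 24649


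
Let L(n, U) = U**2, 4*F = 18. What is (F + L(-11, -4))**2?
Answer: 1681/4 ≈ 420.25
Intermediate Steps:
F = 9/2 (F = (1/4)*18 = 9/2 ≈ 4.5000)
(F + L(-11, -4))**2 = (9/2 + (-4)**2)**2 = (9/2 + 16)**2 = (41/2)**2 = 1681/4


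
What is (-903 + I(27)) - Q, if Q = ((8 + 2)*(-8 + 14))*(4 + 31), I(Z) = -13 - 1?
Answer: -3017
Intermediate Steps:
I(Z) = -14
Q = 2100 (Q = (10*6)*35 = 60*35 = 2100)
(-903 + I(27)) - Q = (-903 - 14) - 1*2100 = -917 - 2100 = -3017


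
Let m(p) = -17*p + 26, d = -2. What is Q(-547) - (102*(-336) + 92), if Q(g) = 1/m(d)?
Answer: 2050801/60 ≈ 34180.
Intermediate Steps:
m(p) = 26 - 17*p
Q(g) = 1/60 (Q(g) = 1/(26 - 17*(-2)) = 1/(26 + 34) = 1/60)
Q(-547) - (102*(-336) + 92) = 1/60 - (102*(-336) + 92) = 1/60 - (-34272 + 92) = 1/60 - 1*(-34180) = 1/60 + 34180 = 2050801/60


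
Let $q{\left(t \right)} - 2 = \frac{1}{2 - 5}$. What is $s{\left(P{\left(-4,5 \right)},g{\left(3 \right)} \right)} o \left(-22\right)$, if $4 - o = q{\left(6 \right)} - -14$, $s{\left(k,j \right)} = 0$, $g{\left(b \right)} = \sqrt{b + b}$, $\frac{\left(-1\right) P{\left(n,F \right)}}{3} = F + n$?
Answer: $0$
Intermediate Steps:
$P{\left(n,F \right)} = - 3 F - 3 n$ ($P{\left(n,F \right)} = - 3 \left(F + n\right) = - 3 F - 3 n$)
$g{\left(b \right)} = \sqrt{2} \sqrt{b}$ ($g{\left(b \right)} = \sqrt{2 b} = \sqrt{2} \sqrt{b}$)
$q{\left(t \right)} = \frac{5}{3}$ ($q{\left(t \right)} = 2 + \frac{1}{2 - 5} = 2 + \frac{1}{-3} = 2 - \frac{1}{3} = \frac{5}{3}$)
$o = - \frac{35}{3}$ ($o = 4 - \left(\frac{5}{3} - -14\right) = 4 - \left(\frac{5}{3} + 14\right) = 4 - \frac{47}{3} = - \frac{35}{3} \approx -11.667$)
$s{\left(P{\left(-4,5 \right)},g{\left(3 \right)} \right)} o \left(-22\right) = 0 \left(- \frac{35}{3}\right) \left(-22\right) = 0 \left(-22\right) = 0$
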